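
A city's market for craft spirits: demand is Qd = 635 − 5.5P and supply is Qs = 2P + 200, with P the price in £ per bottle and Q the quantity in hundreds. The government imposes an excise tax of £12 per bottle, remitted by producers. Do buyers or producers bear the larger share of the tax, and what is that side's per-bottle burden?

Producers bear the larger share: £8.8 per bottle.

Before the tax: set 635 − 5.5P = 2P + 200 → P* = £58, Q* = 316.
With the tax collected from producers, supply shifts: Qs = 2(P − 12) + 200.
New equilibrium: buyers pay £61.2, producers receive £49.2, Q = 298.4. (Wedge: Pb − Ps = 12.)
Per-bottle burden: buyers £3.2, producers £8.8.
Producers take the larger share because supply is less price-elastic here (demand slope 5.5 vs supply slope 2).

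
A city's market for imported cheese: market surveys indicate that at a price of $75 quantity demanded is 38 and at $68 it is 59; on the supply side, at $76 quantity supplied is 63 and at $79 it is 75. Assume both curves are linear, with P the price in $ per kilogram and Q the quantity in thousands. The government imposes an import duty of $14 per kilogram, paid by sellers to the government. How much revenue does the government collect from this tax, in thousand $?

Tax revenue = $322 thousand.

Demand slope: (59 − 38)/(68 − 75) = -3, so Qd = 263 − 3P.
Supply slope: (75 − 63)/(79 − 76) = 4, so Qs = 4P − 241.
Without the tax, 263 − 3P = 4P − 241 gives 7P = 504, so P* = $72 and Q* = 47.
With the tax collected from sellers, supply shifts: Qs = 4(P − 14) − 241.
Solving gives Q = 23 with consumers paying $80 and sellers receiving $66 (the $14 wedge).
Revenue = t · Q = 14 · 23 = $322.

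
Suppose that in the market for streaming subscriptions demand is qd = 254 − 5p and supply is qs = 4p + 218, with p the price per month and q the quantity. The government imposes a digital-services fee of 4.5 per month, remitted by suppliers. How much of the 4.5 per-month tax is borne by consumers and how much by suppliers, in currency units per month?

Consumers bear 2 per month; suppliers bear 2.5 per month.

Without the tax, 254 − 5p = 4p + 218 gives 9p = 36, so p* = 4 and q* = 234.
With the tax collected from suppliers, supply shifts: qs = 4(p − 4.5) + 218.
Solving gives q = 224 with consumers paying 6 and suppliers receiving 1.5 (the 4.5 wedge).
Burden on consumers: 2; on suppliers: 2.5. (They sum to 4.5.)
The less price-elastic side of the market bears the larger share of a per-unit tax.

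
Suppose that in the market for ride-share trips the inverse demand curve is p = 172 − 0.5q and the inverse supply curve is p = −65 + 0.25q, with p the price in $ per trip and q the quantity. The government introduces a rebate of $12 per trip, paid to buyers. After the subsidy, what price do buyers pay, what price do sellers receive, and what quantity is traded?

Buyers pay $6; sellers receive $18; quantity = 332.

Inverting to q(p) form: qd = 344 − 2p; qs = 4p + 260.
Before the subsidy: set 344 − 2p = 4p + 260 → p* = $14, q* = 316.
With a per-unit subsidy paid to buyers, each effectively pays p − 12, so demand becomes qd = 344 − 2(p − 12).
New equilibrium: buyers pay $6, sellers receive $18, q = 332. (Wedge: pb − ps = −12.)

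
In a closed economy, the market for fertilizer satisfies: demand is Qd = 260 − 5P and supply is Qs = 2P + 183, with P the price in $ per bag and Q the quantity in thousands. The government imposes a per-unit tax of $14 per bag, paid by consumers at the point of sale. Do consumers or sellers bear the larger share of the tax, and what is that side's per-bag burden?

Sellers bear the larger share: $10 per bag.

Without the tax, 260 − 5P = 2P + 183 gives 7P = 77, so P* = $11 and Q* = 205.
With the tax collected from consumers, demand (in seller-price terms) shifts: Qd = 260 − 5(P + 14).
New equilibrium: consumers pay $15, sellers receive $1, Q = 185. (Wedge: Pb − Ps = 14.)
Per-bag burden: consumers $4, sellers $10.
Sellers take the larger share because supply is less price-elastic here (demand slope 5 vs supply slope 2).
The less price-elastic side of the market bears the larger share of a per-unit tax.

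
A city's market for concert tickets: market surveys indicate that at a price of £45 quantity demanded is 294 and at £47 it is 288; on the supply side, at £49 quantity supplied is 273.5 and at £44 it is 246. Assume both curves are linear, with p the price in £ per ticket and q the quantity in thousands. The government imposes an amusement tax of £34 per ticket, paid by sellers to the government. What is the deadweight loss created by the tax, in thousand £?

Demand slope: (288 − 294)/(47 − 45) = -3, so qd = 429 − 3p.
Supply slope: (246 − 273.5)/(44 − 49) = 5.5, so qs = 5.5p + 4.
Without the tax, 429 − 3p = 5.5p + 4 gives 8.5p = 425, so p* = £50 and q* = 279.
With the tax collected from sellers, supply shifts: qs = 5.5(p − 34) + 4.
Solving gives q = 213 with buyers paying £72 and sellers receiving £38 (the £34 wedge).
Quantity falls by |ΔQ| = |279 − 213| = 66.
DWL = ½ · t · |ΔQ| = ½ · 34 · 66 = £1122.

Deadweight loss = £1122 thousand.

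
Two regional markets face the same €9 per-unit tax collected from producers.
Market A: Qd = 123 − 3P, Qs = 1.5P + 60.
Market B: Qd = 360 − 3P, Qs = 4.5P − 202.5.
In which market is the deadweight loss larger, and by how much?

Market A: pre-tax P* = €14, Q* = 81; post-tax Q = 72; deadweight loss = €40.5.
Market B: pre-tax P* = €75, Q* = 135; post-tax Q = 118.8; deadweight loss = €72.9.
Difference: €40.5 vs €72.9 → market B is larger by €32.4.

Market B, by €32.4.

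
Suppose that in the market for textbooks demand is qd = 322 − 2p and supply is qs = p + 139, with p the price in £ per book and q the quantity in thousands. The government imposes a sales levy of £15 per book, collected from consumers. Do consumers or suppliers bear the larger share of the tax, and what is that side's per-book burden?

Suppliers bear the larger share: £10 per book.

Before the tax: set 322 − 2p = p + 139 → p* = £61, q* = 200.
With the tax collected from consumers, demand (in seller-price terms) shifts: qd = 322 − 2(p + 15).
Solving gives q = 190 with consumers paying £66 and suppliers receiving £51 (the £15 wedge).
Per-book burden: consumers £5, suppliers £10.
Suppliers take the larger share because supply is less price-elastic here (demand slope 2 vs supply slope 1).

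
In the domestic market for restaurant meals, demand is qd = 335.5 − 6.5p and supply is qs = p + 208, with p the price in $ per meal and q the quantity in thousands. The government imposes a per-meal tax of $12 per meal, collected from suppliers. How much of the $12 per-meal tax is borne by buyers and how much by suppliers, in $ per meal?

Before the tax: set 335.5 − 6.5p = p + 208 → p* = $17, q* = 225.
With the tax collected from suppliers, supply shifts: qs = (p − 12) + 208.
Solving gives q = 214.6 with buyers paying $18.6 and suppliers receiving $6.6 (the $12 wedge).
Burden on buyers: $1.6; on suppliers: $10.4. (They sum to $12.)

Buyers bear $1.6 per meal; suppliers bear $10.4 per meal.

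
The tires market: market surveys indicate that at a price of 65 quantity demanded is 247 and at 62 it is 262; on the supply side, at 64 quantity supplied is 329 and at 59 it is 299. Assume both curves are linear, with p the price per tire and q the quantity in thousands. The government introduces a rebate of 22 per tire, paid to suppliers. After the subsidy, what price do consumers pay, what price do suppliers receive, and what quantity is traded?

Consumers pay 45; suppliers receive 67; quantity = 347.

Demand slope: (262 − 247)/(62 − 65) = -5, so qd = 572 − 5p.
Supply slope: (299 − 329)/(59 − 64) = 6, so qs = 6p − 55.
Before the subsidy: set 572 − 5p = 6p − 55 → p* = 57, q* = 287.
With a per-unit subsidy paid to suppliers, each receives p + 22 per unit sold, so supply becomes qs = 6(p + 22) − 55.
Solving gives q = 347 with consumers paying 45 and suppliers receiving 67 (the 22 wedge).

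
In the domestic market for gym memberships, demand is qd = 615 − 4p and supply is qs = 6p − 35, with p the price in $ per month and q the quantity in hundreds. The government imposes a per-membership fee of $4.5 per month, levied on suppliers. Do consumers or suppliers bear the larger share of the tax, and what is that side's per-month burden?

Consumers bear the larger share: $2.7 per month.

Without the tax, 615 − 4p = 6p − 35 gives 10p = 650, so p* = $65 and q* = 355.
With the tax collected from suppliers, supply shifts: qs = 6(p − 4.5) − 35.
New equilibrium: consumers pay $67.7, suppliers receive $63.2, q = 344.2. (Wedge: pb − ps = 4.5.)
Per-month burden: consumers $2.7, suppliers $1.8.
Consumers take the larger share because demand is less price-elastic here (demand slope 4 vs supply slope 6).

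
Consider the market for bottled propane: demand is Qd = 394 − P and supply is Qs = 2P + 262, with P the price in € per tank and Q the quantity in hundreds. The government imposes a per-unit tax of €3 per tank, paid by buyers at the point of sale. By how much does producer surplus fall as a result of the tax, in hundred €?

Producer surplus falls by €349 hundred.

Before the tax: set 394 − P = 2P + 262 → P* = €44, Q* = 350.
With the tax collected from buyers, demand (in seller-price terms) shifts: Qd = 394 − (P + 3).
Solving gives Q = 348 with buyers paying €46 and suppliers receiving €43 (the €3 wedge).
ΔPS is the trapezoid between Q = 348 and Q = 350 of height €1: ½ · (350 + 348) · 1 = €349.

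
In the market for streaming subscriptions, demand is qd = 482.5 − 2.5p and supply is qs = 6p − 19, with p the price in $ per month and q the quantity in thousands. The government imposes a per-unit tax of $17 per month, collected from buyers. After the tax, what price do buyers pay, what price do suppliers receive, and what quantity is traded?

Buyers pay $71; suppliers receive $54; quantity = 305.

Without the tax, 482.5 − 2.5p = 6p − 19 gives 8.5p = 501.5, so p* = $59 and q* = 335.
With the tax collected from buyers, demand (in seller-price terms) shifts: qd = 482.5 − 2.5(p + 17).
Solving gives q = 305 with buyers paying $71 and suppliers receiving $54 (the $17 wedge).
The less price-elastic side of the market bears the larger share of a per-unit tax.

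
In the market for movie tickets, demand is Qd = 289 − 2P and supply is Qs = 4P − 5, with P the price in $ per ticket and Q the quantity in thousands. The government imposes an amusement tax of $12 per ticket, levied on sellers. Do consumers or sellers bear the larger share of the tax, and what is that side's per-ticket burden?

Consumers bear the larger share: $8 per ticket.

Without the tax, 289 − 2P = 4P − 5 gives 6P = 294, so P* = $49 and Q* = 191.
With the tax collected from sellers, supply shifts: Qs = 4(P − 12) − 5.
New equilibrium: consumers pay $57, sellers receive $45, Q = 175. (Wedge: Pb − Ps = 12.)
Per-ticket burden: consumers $8, sellers $4.
Consumers take the larger share because demand is less price-elastic here (demand slope 2 vs supply slope 4).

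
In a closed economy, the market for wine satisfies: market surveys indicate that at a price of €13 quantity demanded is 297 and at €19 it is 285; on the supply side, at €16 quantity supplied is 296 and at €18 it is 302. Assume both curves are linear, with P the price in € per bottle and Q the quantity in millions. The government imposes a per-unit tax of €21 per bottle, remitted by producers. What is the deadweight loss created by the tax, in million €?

Demand slope: (285 − 297)/(19 − 13) = -2, so Qd = 323 − 2P.
Supply slope: (302 − 296)/(18 − 16) = 3, so Qs = 3P + 248.
Before the tax: set 323 − 2P = 3P + 248 → P* = €15, Q* = 293.
With the tax collected from producers, supply shifts: Qs = 3(P − 21) + 248.
Solving gives Q = 267.8 with consumers paying €27.6 and producers receiving €6.6 (the €21 wedge).
Quantity falls by |ΔQ| = |293 − 267.8| = 25.2.
DWL = ½ · t · |ΔQ| = ½ · 21 · 25.2 = €264.6.

Deadweight loss = €264.6 million.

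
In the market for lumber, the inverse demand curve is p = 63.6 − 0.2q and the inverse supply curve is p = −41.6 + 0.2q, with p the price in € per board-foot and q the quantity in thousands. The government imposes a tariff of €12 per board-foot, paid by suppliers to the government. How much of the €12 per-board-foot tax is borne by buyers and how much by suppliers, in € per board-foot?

Buyers bear €6 per board-foot; suppliers bear €6 per board-foot.

Rewrite in direct form: qd = 318 − 5p and qs = 5p + 208.
Without the tax, 318 − 5p = 5p + 208 gives 10p = 110, so p* = €11 and q* = 263.
With the tax collected from suppliers, supply shifts: qs = 5(p − 12) + 208.
Solving gives q = 233 with buyers paying €17 and suppliers receiving €5 (the €12 wedge).
Burden on buyers: €6; on suppliers: €6. (They sum to €12.)
The less price-elastic side of the market bears the larger share of a per-unit tax.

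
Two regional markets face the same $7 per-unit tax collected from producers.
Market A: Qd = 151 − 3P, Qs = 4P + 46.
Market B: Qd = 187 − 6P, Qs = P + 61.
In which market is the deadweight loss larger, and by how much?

Market A, by $21.

Market A: pre-tax P* = $15, Q* = 106; post-tax Q = 94; deadweight loss = $42.
Market B: pre-tax P* = $18, Q* = 79; post-tax Q = 73; deadweight loss = $21.
Difference: $42 vs $21 → market A is larger by $21.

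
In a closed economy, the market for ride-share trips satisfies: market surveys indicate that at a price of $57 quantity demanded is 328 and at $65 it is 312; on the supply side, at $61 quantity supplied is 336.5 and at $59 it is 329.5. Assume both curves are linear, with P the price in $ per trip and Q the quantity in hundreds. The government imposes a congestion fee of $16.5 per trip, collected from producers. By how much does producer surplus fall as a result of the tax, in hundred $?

Demand slope: (312 − 328)/(65 − 57) = -2, so Qd = 442 − 2P.
Supply slope: (329.5 − 336.5)/(59 − 61) = 3.5, so Qs = 3.5P + 123.
Before the tax: set 442 − 2P = 3.5P + 123 → P* = $58, Q* = 326.
With the tax collected from producers, supply shifts: Qs = 3.5(P − 16.5) + 123.
New equilibrium: consumers pay $68.5, producers receive $52, Q = 305. (Wedge: Pb − Ps = 16.5.)
ΔPS is the trapezoid between Q = 305 and Q = 326 of height $6: ½ · (326 + 305) · 6 = $1893.

Producer surplus falls by $1893 hundred.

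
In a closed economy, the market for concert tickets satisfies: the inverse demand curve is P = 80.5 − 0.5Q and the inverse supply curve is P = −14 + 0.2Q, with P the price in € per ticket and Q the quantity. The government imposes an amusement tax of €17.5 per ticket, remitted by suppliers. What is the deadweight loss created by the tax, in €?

Deadweight loss = €218.75.

Inverting to Q(P) form: Qd = 161 − 2P; Qs = 5P + 70.
Without the tax, 161 − 2P = 5P + 70 gives 7P = 91, so P* = €13 and Q* = 135.
With the tax collected from suppliers, supply shifts: Qs = 5(P − 17.5) + 70.
Solving gives Q = 110 with buyers paying €25.5 and suppliers receiving €8 (the €17.5 wedge).
Quantity falls by |ΔQ| = |135 − 110| = 25.
DWL = ½ · t · |ΔQ| = ½ · 17.5 · 25 = €218.75.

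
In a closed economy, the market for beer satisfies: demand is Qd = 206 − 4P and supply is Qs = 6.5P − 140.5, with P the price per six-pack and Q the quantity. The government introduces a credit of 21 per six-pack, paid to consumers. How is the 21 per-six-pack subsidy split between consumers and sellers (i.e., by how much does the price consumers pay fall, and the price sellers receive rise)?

Before the subsidy: set 206 − 4P = 6.5P − 140.5 → P* = 33, Q* = 74.
With a per-unit subsidy paid to consumers, each effectively pays P − 21, so demand becomes Qd = 206 − 4(P − 21).
New equilibrium: consumers pay 20, sellers receive 41, Q = 126. (Wedge: Pb − Ps = −21.)
Gain to consumers: 13; to sellers: 8. (They sum to 21.)

Consumers gain 13 per six-pack; sellers gain 8 per six-pack.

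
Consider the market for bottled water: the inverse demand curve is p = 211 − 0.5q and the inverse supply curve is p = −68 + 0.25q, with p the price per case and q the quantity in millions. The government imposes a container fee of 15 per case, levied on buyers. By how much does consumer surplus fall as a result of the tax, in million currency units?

Consumer surplus falls by 3620 million.

Inverting to q(p) form: qd = 422 − 2p; qs = 4p + 272.
Without the tax, 422 − 2p = 4p + 272 gives 6p = 150, so p* = 25 and q* = 372.
With the tax collected from buyers, demand (in seller-price terms) shifts: qd = 422 − 2(p + 15).
Solving gives q = 352 with buyers paying 35 and sellers receiving 20 (the 15 wedge).
ΔCS is the trapezoid between Q = 352 and Q = 372 of height 10: ½ · (372 + 352) · 10 = 3620.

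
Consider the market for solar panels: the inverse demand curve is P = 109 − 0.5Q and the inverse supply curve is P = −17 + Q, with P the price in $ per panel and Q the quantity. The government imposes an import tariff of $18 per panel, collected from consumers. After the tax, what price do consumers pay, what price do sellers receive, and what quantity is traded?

Inverting to Q(P) form: Qd = 218 − 2P; Qs = P + 17.
Before the tax: set 218 − 2P = P + 17 → P* = $67, Q* = 84.
With the tax collected from consumers, demand (in seller-price terms) shifts: Qd = 218 − 2(P + 18).
New equilibrium: consumers pay $73, sellers receive $55, Q = 72. (Wedge: Pb − Ps = 18.)
The less price-elastic side of the market bears the larger share of a per-unit tax.

Consumers pay $73; sellers receive $55; quantity = 72.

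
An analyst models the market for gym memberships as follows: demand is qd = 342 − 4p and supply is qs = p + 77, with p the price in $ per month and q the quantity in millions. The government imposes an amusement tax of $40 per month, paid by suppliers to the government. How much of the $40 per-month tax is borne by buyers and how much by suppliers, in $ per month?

Without the tax, 342 − 4p = p + 77 gives 5p = 265, so p* = $53 and q* = 130.
With the tax collected from suppliers, supply shifts: qs = (p − 40) + 77.
Solving gives q = 98 with buyers paying $61 and suppliers receiving $21 (the $40 wedge).
Burden on buyers: $8; on suppliers: $32. (They sum to $40.)

Buyers bear $8 per month; suppliers bear $32 per month.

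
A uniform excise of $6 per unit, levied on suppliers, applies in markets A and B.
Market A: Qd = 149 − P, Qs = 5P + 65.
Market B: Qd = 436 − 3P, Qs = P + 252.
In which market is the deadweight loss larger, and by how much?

Market A: pre-tax P* = $14, Q* = 135; post-tax Q = 130; deadweight loss = $15.
Market B: pre-tax P* = $46, Q* = 298; post-tax Q = 293.5; deadweight loss = $13.5.
Difference: $15 vs $13.5 → market A is larger by $1.5.

Market A, by $1.5.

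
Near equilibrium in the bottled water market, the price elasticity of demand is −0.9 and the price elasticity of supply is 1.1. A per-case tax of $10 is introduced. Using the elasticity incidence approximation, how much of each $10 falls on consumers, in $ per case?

Incidence ratio: consumers' share ≈ εs / (εs + |εd|) = 1.1 / (1.1 + 0.9) = 0.55.
So consumers bear ≈ 0.55 × $10 = $5.5; producers bear $4.5.

Consumers bear ≈ $5.5 per case.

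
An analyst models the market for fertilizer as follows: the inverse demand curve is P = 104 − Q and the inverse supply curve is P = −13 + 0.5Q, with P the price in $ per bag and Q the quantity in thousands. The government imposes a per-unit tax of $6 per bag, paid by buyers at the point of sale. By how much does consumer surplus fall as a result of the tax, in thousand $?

Consumer surplus falls by $304 thousand.

Inverting to Q(P) form: Qd = 104 − P; Qs = 2P + 26.
Before the tax: set 104 − P = 2P + 26 → P* = $26, Q* = 78.
With the tax collected from buyers, demand (in seller-price terms) shifts: Qd = 104 − (P + 6).
Solving gives Q = 74 with buyers paying $30 and producers receiving $24 (the $6 wedge).
ΔCS is the trapezoid between Q = 74 and Q = 78 of height $4: ½ · (78 + 74) · 4 = $304.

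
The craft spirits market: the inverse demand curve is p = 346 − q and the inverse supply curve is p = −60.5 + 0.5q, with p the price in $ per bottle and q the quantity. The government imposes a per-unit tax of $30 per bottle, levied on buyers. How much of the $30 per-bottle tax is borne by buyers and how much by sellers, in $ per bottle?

Rewrite in direct form: qd = 346 − p and qs = 2p + 121.
Before the tax: set 346 − p = 2p + 121 → p* = $75, q* = 271.
With the tax collected from buyers, demand (in seller-price terms) shifts: qd = 346 − (p + 30).
Solving gives q = 251 with buyers paying $95 and sellers receiving $65 (the $30 wedge).
Burden on buyers: $20; on sellers: $10. (They sum to $30.)

Buyers bear $20 per bottle; sellers bear $10 per bottle.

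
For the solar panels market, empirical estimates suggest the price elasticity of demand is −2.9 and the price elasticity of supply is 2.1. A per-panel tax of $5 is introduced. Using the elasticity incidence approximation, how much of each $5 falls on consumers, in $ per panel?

Incidence ratio: consumers' share ≈ εs / (εs + |εd|) = 2.1 / (2.1 + 2.9) = 0.42.
So consumers bear ≈ 0.42 × $5 = $2.1; sellers bear $2.9.

Consumers bear ≈ $2.1 per panel.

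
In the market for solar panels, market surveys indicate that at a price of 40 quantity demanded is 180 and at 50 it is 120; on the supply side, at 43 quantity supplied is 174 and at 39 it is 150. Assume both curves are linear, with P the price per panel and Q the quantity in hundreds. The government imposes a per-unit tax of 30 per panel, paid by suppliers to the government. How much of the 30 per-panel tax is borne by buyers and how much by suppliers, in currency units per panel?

Demand slope: (120 − 180)/(50 − 40) = -6, so Qd = 420 − 6P.
Supply slope: (150 − 174)/(39 − 43) = 6, so Qs = 6P − 84.
Without the tax, 420 − 6P = 6P − 84 gives 12P = 504, so P* = 42 and Q* = 168.
With the tax collected from suppliers, supply shifts: Qs = 6(P − 30) − 84.
New equilibrium: buyers pay 57, suppliers receive 27, Q = 78. (Wedge: Pb − Ps = 30.)
Burden on buyers: 15; on suppliers: 15. (They sum to 30.)

Buyers bear 15 per panel; suppliers bear 15 per panel.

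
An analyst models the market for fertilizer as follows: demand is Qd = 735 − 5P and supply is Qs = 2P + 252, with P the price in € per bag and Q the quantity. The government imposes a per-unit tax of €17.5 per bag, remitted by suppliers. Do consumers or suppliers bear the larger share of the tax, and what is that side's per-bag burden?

Suppliers bear the larger share: €12.5 per bag.

Before the tax: set 735 − 5P = 2P + 252 → P* = €69, Q* = 390.
With the tax collected from suppliers, supply shifts: Qs = 2(P − 17.5) + 252.
New equilibrium: consumers pay €74, suppliers receive €56.5, Q = 365. (Wedge: Pb − Ps = 17.5.)
Per-bag burden: consumers €5, suppliers €12.5.
Suppliers take the larger share because supply is less price-elastic here (demand slope 5 vs supply slope 2).
The less price-elastic side of the market bears the larger share of a per-unit tax.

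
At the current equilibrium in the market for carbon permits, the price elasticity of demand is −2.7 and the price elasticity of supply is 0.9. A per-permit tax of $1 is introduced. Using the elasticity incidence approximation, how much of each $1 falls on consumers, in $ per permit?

Incidence ratio: consumers' share ≈ εs / (εs + |εd|) = 0.9 / (0.9 + 2.7) = 0.25.
So consumers bear ≈ 0.25 × $1 = $0.25; sellers bear $0.75.

Consumers bear ≈ $0.25 per permit.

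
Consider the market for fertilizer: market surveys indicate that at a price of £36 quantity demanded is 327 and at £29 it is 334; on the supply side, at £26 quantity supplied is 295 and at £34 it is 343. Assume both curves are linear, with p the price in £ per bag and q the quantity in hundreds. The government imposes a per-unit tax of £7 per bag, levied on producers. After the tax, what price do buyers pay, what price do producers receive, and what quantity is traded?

Demand slope: (334 − 327)/(29 − 36) = -1, so qd = 363 − p.
Supply slope: (343 − 295)/(34 − 26) = 6, so qs = 6p + 139.
Without the tax, 363 − p = 6p + 139 gives 7p = 224, so p* = £32 and q* = 331.
With the tax collected from producers, supply shifts: qs = 6(p − 7) + 139.
Solving gives q = 325 with buyers paying £38 and producers receiving £31 (the £7 wedge).
The less price-elastic side of the market bears the larger share of a per-unit tax.

Buyers pay £38; producers receive £31; quantity = 325.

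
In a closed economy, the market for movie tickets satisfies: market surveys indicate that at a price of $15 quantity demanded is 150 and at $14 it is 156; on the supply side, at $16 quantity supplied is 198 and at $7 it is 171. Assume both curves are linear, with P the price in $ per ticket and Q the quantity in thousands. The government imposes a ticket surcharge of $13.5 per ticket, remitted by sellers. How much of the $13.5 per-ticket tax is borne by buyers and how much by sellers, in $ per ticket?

Demand slope: (156 − 150)/(14 − 15) = -6, so Qd = 240 − 6P.
Supply slope: (171 − 198)/(7 − 16) = 3, so Qs = 3P + 150.
Without the tax, 240 − 6P = 3P + 150 gives 9P = 90, so P* = $10 and Q* = 180.
With the tax collected from sellers, supply shifts: Qs = 3(P − 13.5) + 150.
New equilibrium: buyers pay $14.5, sellers receive $1, Q = 153. (Wedge: Pb − Ps = 13.5.)
Burden on buyers: $4.5; on sellers: $9. (They sum to $13.5.)

Buyers bear $4.5 per ticket; sellers bear $9 per ticket.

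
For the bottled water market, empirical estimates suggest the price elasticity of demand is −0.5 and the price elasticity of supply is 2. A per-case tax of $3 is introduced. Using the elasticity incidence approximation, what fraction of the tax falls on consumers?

Incidence ratio: consumers' share ≈ εs / (εs + |εd|) = 2 / (2 + 0.5) = 0.8.
Supply is the more elastic side, so consumers bear the larger share.

Consumers' share ≈ 0.8.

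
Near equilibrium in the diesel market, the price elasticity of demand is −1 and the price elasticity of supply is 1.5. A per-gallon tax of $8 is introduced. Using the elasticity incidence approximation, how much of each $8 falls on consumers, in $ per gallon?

Consumers bear ≈ $4.8 per gallon.

Incidence ratio: consumers' share ≈ εs / (εs + |εd|) = 1.5 / (1.5 + 1) = 0.6.
So consumers bear ≈ 0.6 × $8 = $4.8; producers bear $3.2.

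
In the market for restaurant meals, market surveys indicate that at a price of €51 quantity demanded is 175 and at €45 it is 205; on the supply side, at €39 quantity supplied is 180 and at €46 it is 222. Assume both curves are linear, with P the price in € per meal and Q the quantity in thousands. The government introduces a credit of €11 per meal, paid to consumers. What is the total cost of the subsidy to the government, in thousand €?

Demand slope: (205 − 175)/(45 − 51) = -5, so Qd = 430 − 5P.
Supply slope: (222 − 180)/(46 − 39) = 6, so Qs = 6P − 54.
Before the subsidy: set 430 − 5P = 6P − 54 → P* = €44, Q* = 210.
With a per-unit subsidy paid to consumers, each effectively pays P − 11, so demand becomes Qd = 430 − 5(P − 11).
New equilibrium: consumers pay €38, producers receive €49, Q = 240. (Wedge: Pb − Ps = −11.)
Outlay = t · Q = 11 · 240 = €2640.

Government outlay = €2640 thousand.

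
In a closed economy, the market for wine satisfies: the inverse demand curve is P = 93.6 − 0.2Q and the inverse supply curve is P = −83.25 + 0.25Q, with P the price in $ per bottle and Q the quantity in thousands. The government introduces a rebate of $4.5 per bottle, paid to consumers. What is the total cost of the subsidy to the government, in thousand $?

Government outlay = $1813.5 thousand.

Inverting to Q(P) form: Qd = 468 − 5P; Qs = 4P + 333.
Without the subsidy, 468 − 5P = 4P + 333 gives 9P = 135, so P* = $15 and Q* = 393.
With a per-unit subsidy paid to consumers, each effectively pays P − 4.5, so demand becomes Qd = 468 − 5(P − 4.5).
Solving gives Q = 403 with consumers paying $13 and sellers receiving $17.5 (the $4.5 wedge).
Outlay = t · Q = 4.5 · 403 = $1813.5.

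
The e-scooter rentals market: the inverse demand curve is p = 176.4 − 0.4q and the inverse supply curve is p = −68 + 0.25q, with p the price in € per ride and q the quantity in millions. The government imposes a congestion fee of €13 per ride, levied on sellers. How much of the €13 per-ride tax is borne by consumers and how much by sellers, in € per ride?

Consumers bear €8 per ride; sellers bear €5 per ride.

Inverting to q(p) form: qd = 441 − 2.5p; qs = 4p + 272.
Without the tax, 441 − 2.5p = 4p + 272 gives 6.5p = 169, so p* = €26 and q* = 376.
With the tax collected from sellers, supply shifts: qs = 4(p − 13) + 272.
Solving gives q = 356 with consumers paying €34 and sellers receiving €21 (the €13 wedge).
Burden on consumers: €8; on sellers: €5. (They sum to €13.)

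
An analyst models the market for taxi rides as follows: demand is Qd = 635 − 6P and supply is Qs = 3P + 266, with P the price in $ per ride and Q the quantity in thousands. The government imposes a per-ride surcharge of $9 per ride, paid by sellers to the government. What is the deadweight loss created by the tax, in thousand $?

Before the tax: set 635 − 6P = 3P + 266 → P* = $41, Q* = 389.
With the tax collected from sellers, supply shifts: Qs = 3(P − 9) + 266.
Solving gives Q = 371 with consumers paying $44 and sellers receiving $35 (the $9 wedge).
Quantity falls by |ΔQ| = |389 − 371| = 18.
DWL = ½ · t · |ΔQ| = ½ · 9 · 18 = $81.

Deadweight loss = $81 thousand.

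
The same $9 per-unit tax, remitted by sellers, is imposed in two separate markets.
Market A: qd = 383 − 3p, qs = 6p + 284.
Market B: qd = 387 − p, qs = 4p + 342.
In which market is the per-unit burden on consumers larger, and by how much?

Market B, by $1.2.

Market A: pre-tax p* = $11, q* = 350; post-tax q = 332; per-unit burden on consumers = $6.
Market B: pre-tax p* = $9, q* = 378; post-tax q = 370.8; per-unit burden on consumers = $7.2.
Difference: $6 vs $7.2 → market B is larger by $1.2.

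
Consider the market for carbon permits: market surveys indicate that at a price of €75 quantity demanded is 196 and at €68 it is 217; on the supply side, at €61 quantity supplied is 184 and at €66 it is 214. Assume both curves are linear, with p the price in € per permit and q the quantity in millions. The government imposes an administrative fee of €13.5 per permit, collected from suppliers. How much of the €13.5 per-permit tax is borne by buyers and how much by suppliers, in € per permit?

Demand slope: (217 − 196)/(68 − 75) = -3, so qd = 421 − 3p.
Supply slope: (214 − 184)/(66 − 61) = 6, so qs = 6p − 182.
Without the tax, 421 − 3p = 6p − 182 gives 9p = 603, so p* = €67 and q* = 220.
With the tax collected from suppliers, supply shifts: qs = 6(p − 13.5) − 182.
Solving gives q = 193 with buyers paying €76 and suppliers receiving €62.5 (the €13.5 wedge).
Burden on buyers: €9; on suppliers: €4.5. (They sum to €13.5.)
The less price-elastic side of the market bears the larger share of a per-unit tax.

Buyers bear €9 per permit; suppliers bear €4.5 per permit.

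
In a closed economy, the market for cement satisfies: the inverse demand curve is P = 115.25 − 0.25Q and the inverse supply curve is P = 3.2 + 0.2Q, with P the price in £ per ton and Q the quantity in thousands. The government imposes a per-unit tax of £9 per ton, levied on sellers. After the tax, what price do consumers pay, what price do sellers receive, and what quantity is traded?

Consumers pay £58; sellers receive £49; quantity = 229.

Inverting to Q(P) form: Qd = 461 − 4P; Qs = 5P − 16.
Without the tax, 461 − 4P = 5P − 16 gives 9P = 477, so P* = £53 and Q* = 249.
With the tax collected from sellers, supply shifts: Qs = 5(P − 9) − 16.
Solving gives Q = 229 with consumers paying £58 and sellers receiving £49 (the £9 wedge).
The less price-elastic side of the market bears the larger share of a per-unit tax.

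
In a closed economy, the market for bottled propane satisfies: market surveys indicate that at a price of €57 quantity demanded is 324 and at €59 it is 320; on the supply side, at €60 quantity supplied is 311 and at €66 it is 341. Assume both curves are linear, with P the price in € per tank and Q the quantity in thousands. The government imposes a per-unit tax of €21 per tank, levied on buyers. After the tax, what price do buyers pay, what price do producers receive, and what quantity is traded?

Buyers pay €76; producers receive €55; quantity = 286.

Demand slope: (320 − 324)/(59 − 57) = -2, so Qd = 438 − 2P.
Supply slope: (341 − 311)/(66 − 60) = 5, so Qs = 5P + 11.
Before the tax: set 438 − 2P = 5P + 11 → P* = €61, Q* = 316.
With the tax collected from buyers, demand (in seller-price terms) shifts: Qd = 438 − 2(P + 21).
Solving gives Q = 286 with buyers paying €76 and producers receiving €55 (the €21 wedge).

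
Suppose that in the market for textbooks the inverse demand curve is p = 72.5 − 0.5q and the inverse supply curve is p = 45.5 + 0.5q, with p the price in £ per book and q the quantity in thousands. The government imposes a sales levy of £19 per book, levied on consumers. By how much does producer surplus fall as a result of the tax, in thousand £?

Producer surplus falls by £166.25 thousand.

Rewrite in direct form: qd = 145 − 2p and qs = 2p − 91.
Before the tax: set 145 − 2p = 2p − 91 → p* = £59, q* = 27.
With the tax collected from consumers, demand (in seller-price terms) shifts: qd = 145 − 2(p + 19).
Solving gives q = 8 with consumers paying £68.5 and suppliers receiving £49.5 (the £19 wedge).
ΔPS is the trapezoid between Q = 8 and Q = 27 of height £9.5: ½ · (27 + 8) · 9.5 = £166.25.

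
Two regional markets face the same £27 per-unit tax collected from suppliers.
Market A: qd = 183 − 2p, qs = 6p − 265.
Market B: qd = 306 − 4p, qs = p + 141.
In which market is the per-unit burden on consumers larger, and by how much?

Market A, by £14.85.

Market A: pre-tax p* = £56, q* = 71; post-tax q = 30.5; per-unit burden on consumers = £20.25.
Market B: pre-tax p* = £33, q* = 174; post-tax q = 152.4; per-unit burden on consumers = £5.4.
Difference: £20.25 vs £5.4 → market A is larger by £14.85.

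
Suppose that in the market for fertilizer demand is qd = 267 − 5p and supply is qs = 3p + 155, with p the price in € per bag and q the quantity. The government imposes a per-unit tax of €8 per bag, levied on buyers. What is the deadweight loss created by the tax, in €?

Before the tax: set 267 − 5p = 3p + 155 → p* = €14, q* = 197.
With the tax collected from buyers, demand (in seller-price terms) shifts: qd = 267 − 5(p + 8).
New equilibrium: buyers pay €17, sellers receive €9, q = 182. (Wedge: pb − ps = 8.)
Quantity falls by |ΔQ| = |197 − 182| = 15.
DWL = ½ · t · |ΔQ| = ½ · 8 · 15 = €60.

Deadweight loss = €60.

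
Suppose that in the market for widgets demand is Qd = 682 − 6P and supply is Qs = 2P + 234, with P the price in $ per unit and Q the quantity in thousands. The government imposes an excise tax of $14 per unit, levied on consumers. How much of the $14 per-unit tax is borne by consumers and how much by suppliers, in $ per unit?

Consumers bear $3.5 per unit; suppliers bear $10.5 per unit.

Before the tax: set 682 − 6P = 2P + 234 → P* = $56, Q* = 346.
With the tax collected from consumers, demand (in seller-price terms) shifts: Qd = 682 − 6(P + 14).
New equilibrium: consumers pay $59.5, suppliers receive $45.5, Q = 325. (Wedge: Pb − Ps = 14.)
Burden on consumers: $3.5; on suppliers: $10.5. (They sum to $14.)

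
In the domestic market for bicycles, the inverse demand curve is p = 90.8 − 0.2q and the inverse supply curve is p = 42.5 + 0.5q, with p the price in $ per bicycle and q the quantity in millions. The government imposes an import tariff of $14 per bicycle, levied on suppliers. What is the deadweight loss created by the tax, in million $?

Deadweight loss = $140 million.

Inverting to q(p) form: qd = 454 − 5p; qs = 2p − 85.
Without the tax, 454 − 5p = 2p − 85 gives 7p = 539, so p* = $77 and q* = 69.
With the tax collected from suppliers, supply shifts: qs = 2(p − 14) − 85.
New equilibrium: buyers pay $81, suppliers receive $67, q = 49. (Wedge: pb − ps = 14.)
Quantity falls by |ΔQ| = |69 − 49| = 20.
DWL = ½ · t · |ΔQ| = ½ · 14 · 20 = $140.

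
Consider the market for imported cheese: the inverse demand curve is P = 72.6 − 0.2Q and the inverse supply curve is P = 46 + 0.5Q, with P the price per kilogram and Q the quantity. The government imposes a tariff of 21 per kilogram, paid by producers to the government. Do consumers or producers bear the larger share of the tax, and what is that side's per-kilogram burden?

Producers bear the larger share: 15 per kilogram.

Inverting to Q(P) form: Qd = 363 − 5P; Qs = 2P − 92.
Before the tax: set 363 − 5P = 2P − 92 → P* = 65, Q* = 38.
With the tax collected from producers, supply shifts: Qs = 2(P − 21) − 92.
New equilibrium: consumers pay 71, producers receive 50, Q = 8. (Wedge: Pb − Ps = 21.)
Per-kilogram burden: consumers 6, producers 15.
Producers take the larger share because supply is less price-elastic here (demand slope 5 vs supply slope 2).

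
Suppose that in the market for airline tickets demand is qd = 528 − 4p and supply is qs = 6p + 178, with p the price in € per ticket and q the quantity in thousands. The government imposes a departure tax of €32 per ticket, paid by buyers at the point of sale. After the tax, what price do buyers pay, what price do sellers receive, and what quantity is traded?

Buyers pay €54.2; sellers receive €22.2; quantity = 311.2.

Without the tax, 528 − 4p = 6p + 178 gives 10p = 350, so p* = €35 and q* = 388.
With the tax collected from buyers, demand (in seller-price terms) shifts: qd = 528 − 4(p + 32).
New equilibrium: buyers pay €54.2, sellers receive €22.2, q = 311.2. (Wedge: pb − ps = 32.)
The less price-elastic side of the market bears the larger share of a per-unit tax.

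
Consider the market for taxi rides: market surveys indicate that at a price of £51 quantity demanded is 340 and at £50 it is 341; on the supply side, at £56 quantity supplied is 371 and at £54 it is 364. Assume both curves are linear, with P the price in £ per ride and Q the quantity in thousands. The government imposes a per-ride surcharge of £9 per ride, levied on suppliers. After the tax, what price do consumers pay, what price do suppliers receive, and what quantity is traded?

Consumers pay £55; suppliers receive £46; quantity = 336.

Demand slope: (341 − 340)/(50 − 51) = -1, so Qd = 391 − P.
Supply slope: (364 − 371)/(54 − 56) = 3.5, so Qs = 3.5P + 175.
Without the tax, 391 − P = 3.5P + 175 gives 4.5P = 216, so P* = £48 and Q* = 343.
With the tax collected from suppliers, supply shifts: Qs = 3.5(P − 9) + 175.
New equilibrium: consumers pay £55, suppliers receive £46, Q = 336. (Wedge: Pb − Ps = 9.)
The less price-elastic side of the market bears the larger share of a per-unit tax.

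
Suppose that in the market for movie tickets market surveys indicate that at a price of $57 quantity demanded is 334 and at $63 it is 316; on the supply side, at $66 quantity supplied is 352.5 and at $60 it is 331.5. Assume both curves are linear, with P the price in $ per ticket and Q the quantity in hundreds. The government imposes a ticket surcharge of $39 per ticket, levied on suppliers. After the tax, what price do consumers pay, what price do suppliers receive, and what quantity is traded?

Consumers pay $80; suppliers receive $41; quantity = 265.

Demand slope: (316 − 334)/(63 − 57) = -3, so Qd = 505 − 3P.
Supply slope: (331.5 − 352.5)/(60 − 66) = 3.5, so Qs = 3.5P + 121.5.
Without the tax, 505 − 3P = 3.5P + 121.5 gives 6.5P = 383.5, so P* = $59 and Q* = 328.
With the tax collected from suppliers, supply shifts: Qs = 3.5(P − 39) + 121.5.
New equilibrium: consumers pay $80, suppliers receive $41, Q = 265. (Wedge: Pb − Ps = 39.)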